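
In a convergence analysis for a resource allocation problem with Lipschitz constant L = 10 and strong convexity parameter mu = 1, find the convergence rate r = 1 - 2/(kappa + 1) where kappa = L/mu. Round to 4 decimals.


Step 1: Compute the condition number.
kappa = L/mu = 10/1 = 10.0
Step 2: Compute the convergence rate.
r = 1 - 2/(kappa + 1) = 1 - 2*mu/(L + mu) = (L - mu)/(L + mu) = 9/11 = 0.8182


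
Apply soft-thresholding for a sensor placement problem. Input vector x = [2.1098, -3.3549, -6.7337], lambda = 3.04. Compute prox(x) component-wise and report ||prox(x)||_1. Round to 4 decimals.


Soft-thresholding with lambda = 3.04:
prox(2.1098) = sign(2.1098)*max(|2.1098| - 3.04, 0) = 0.0
prox(-3.3549) = sign(-3.3549)*max(|-3.3549| - 3.04, 0) = -0.3149
prox(-6.7337) = sign(-6.7337)*max(|-6.7337| - 3.04, 0) = -3.6937
prox(x) = [0.0, -0.3149, -3.6937]
||prox(x)||_1 = 0.0 + 0.3149 + 3.6937 = 4.0086


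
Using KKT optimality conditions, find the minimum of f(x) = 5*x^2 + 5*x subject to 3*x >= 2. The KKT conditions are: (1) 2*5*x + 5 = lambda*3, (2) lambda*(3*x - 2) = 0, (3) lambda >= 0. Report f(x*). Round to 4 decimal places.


Step 1: Try lambda = 0 (constraint inactive).
x_unc = -5/(2*5) = -0.5
Check: 3*-0.5 = -1.5 < 2 -- violated!
Step 2: Constraint must be active: 3*x = 2
x* = 2/3 = 0.6667 (rounded; the exact value 2/3 is used below)
lambda = (2*5*(2/3) + 5)/3 = 3.8889
Step 3: Compute optimal value.
f(x*) = 5*(2/3)^2 + 5*(2/3) = 5.5556


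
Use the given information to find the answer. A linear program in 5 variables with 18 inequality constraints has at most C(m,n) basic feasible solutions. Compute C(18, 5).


Each vertex corresponds to some choice of n active constraints out of m, so the number of vertices is at most C(m, n) = m! / (n!(m-n)!).
m = 18, n = 5
Numerator: 18 * 17 * 16 * 15 * 14
Denominator: 5! = 120
C(18, 5) = 8568


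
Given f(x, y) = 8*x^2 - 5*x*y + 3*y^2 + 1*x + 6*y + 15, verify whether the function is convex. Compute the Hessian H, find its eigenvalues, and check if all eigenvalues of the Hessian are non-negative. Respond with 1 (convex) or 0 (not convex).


The Hessian of f(x,y) = 8*x^2 - 5*x*y + 3*y^2 + 1*x + 6*y + 15 is:
H = [[16, -5], [-5, 6]]
Trace = 16 + 6 = 22
Determinant = 16*6 - (-5)^2 = 71
Discriminant = (22)^2 - 4*71 = 200.0
Eigenvalues: lambda_1 = 3.9289, lambda_2 = 18.0711
The function is convex.

1


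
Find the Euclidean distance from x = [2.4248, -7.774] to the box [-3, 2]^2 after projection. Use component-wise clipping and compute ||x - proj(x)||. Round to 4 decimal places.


Project each component onto [-3, 2].
clip(2.4248) = 2.0, clip(-7.774) = -3.0
Projection = [2.0, -3.0]
Squared diffs: [0.1805, 22.7911]
Distance = sqrt(22.9716) = 4.7929


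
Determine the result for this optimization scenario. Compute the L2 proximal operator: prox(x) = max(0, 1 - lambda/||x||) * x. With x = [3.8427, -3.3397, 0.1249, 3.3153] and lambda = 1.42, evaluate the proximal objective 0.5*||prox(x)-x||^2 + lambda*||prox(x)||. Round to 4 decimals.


Step 1: Compute ||x||.
||x|| = 6.0767
Step 2: Compute scaling factor.
scale = max(0, 1 - 1.42/6.0767) = 0.7663
Step 3: prox(x) = [2.9447, -2.5593, 0.0957, 2.5406]
||prox(x)|| = 4.6567
Step 4: Proximal objective.
0.5*||prox-x||^2 = 1.0082
lambda*||prox|| = 6.6125
Total = 7.6208


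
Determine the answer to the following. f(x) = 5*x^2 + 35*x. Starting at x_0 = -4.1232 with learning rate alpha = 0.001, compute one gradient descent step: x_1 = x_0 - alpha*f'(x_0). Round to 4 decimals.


We compute the gradient at x_0 and apply the update.
f'(x) = 10*x + 35
f'(-4.1232) = 10*-4.1232 + 35 = -6.232
x_1 = -4.1232 - 0.001*-6.232 = -4.117


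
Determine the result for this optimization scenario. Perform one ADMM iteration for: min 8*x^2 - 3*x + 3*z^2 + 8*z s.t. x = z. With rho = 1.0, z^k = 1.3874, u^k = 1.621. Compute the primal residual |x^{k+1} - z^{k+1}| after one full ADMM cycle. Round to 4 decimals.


ADMM iteration with rho = 1.0, z^k = 1.3874, u^k = 1.621
Step 1: x-update.
Minimize 8*x^2 - 3*x + (1.0/2)*(x - 1.3874 + 1.621)^2
FOC: (2*8 + 1.0)*x = 3 + 1.0*(1.3874 - 1.621)
x^{k+1} = 0.1627
Step 2: z-update.
Minimize 3*z^2 + 8*z + (1.0/2)*(0.1627 - z + 1.621)^2
FOC: (2*3 + 1.0)*z = -8 + 1.0*(0.1627 + 1.621)
z^{k+1} = -0.888
Step 3: u-update.
u^{k+1} = 1.621 + 0.1627 + 0.888 = 2.6718
Step 4: Primal residual = |0.1627 + 0.888| = 1.0508


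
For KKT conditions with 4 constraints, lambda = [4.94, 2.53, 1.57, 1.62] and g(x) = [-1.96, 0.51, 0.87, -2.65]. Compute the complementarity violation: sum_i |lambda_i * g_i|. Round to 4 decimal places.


KKT complementary slackness check:
lambda_1 * g_1 = 4.94 * -1.96 = -9.6824
lambda_2 * g_2 = 2.53 * 0.51 = 1.2903
lambda_3 * g_3 = 1.57 * 0.87 = 1.3659
lambda_4 * g_4 = 1.62 * -2.65 = -4.293
Total violation = 9.6824 + 1.2903 + 1.3659 + 4.293 = 16.6316


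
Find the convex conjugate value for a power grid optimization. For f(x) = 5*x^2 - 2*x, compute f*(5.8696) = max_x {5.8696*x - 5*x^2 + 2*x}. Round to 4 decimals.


f*(y) = sup_x {y*x - a*x^2 - b*x} = sup_x {(y-b)*x - a*x^2}
FOC: (y - b) - 2a*x = 0 => x* = (y - b)/(2a)
x* = (5.8696 + 2)/(2*5) = 0.787
f*(5.8696) = (y-b)^2/(4a) = (5.8696 + 2)^2/(4*5)
= 61.9306/20 = 3.0965


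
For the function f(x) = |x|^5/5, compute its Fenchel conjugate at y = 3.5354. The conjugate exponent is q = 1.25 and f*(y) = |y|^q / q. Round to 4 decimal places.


The conjugate exponent q satisfies 1/p + 1/q = 1.
p = 5, so q = 5/(5 - 1) = 1.25
|y|^q = 3.5354^1.25 = 4.8478
f*(3.5354) = 4.8478 / 1.25 = 3.8783


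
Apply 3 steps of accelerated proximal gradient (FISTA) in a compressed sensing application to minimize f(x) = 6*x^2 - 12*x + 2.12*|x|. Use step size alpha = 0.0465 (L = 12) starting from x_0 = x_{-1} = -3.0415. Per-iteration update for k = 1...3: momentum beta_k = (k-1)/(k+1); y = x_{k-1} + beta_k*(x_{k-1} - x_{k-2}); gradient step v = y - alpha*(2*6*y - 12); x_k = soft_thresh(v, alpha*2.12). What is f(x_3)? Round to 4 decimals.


FISTA on f(x) = 6*x^2 - 12*x + 2.12*|x|
L = 12, alpha = 0.0465
Iteration 1: beta = 0.0, y = -3.0415 + 0.0*(-3.0415 + 3.0415) = -3.0415
  grad(y) = -48.498, v = y - alpha*grad = -0.7863
  prox(v) = soft_thresh(-0.7863, 0.0986) = -0.6878
Iteration 2: beta = 0.3333, y = -0.6878 + 0.3333*(-0.6878 + 3.0415) = 0.0968
  grad(y) = -10.8382, v = y - alpha*grad = 0.6008
  prox(v) = soft_thresh(0.6008, 0.0986) = 0.5022
Iteration 3: beta = 0.5, y = 0.5022 + 0.5*(0.5022 + 0.6878) = 1.0972
  grad(y) = 1.1664, v = y - alpha*grad = 1.043
  prox(v) = soft_thresh(1.043, 0.0986) = 0.9444
f(x_3) = 6*0.9444^2 - 12*0.9444 + 2.12*|0.9444| = -3.9793


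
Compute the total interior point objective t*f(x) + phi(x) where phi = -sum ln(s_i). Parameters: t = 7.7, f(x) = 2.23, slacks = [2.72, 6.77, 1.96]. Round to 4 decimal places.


Step 1: Compute log-barrier.
ln values: [1.0006, 1.9125, 0.6729]
phi = -(1.0006 + 1.9125 + 0.6729) = -3.5861
Step 2: Compute augmented objective.
t*f(x) = 7.7*2.23 = 17.171
Total = 17.171 - 3.5861 = 13.5849


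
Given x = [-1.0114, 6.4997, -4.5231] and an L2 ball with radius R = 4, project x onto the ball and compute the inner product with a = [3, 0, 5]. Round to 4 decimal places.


Step 1: Compute ||x|| (intermediates to 6 decimals).
||x|| = sqrt((-1.0114)^2 + 6.4997^2 + (-4.5231)^2) = 7.982948
Step 2: Project.
Since ||x|| > R, scale = R/||x|| = 4/7.982948 = 0.501068, proj(x) = scale * x
proj(x) = [-0.50678, 3.256792, -2.266381]
Step 3: Dot product.
a^T * proj(x) = 3*(-0.50678) + 0*3.256792 + 5*(-2.266381) = -12.8522


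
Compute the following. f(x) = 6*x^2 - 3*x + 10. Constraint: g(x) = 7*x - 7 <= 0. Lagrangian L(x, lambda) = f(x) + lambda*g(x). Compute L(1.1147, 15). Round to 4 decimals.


Step 1: Evaluate f(x).
f(1.1147) = 6*1.1147^2 - 3*1.1147 + 10 = 14.1112
Step 2: Evaluate g(x).
g(1.1147) = 7*1.1147 - 7 = 0.8029
Step 3: Compute Lagrangian.
L = 14.1112 + 15*0.8029 = 26.1547


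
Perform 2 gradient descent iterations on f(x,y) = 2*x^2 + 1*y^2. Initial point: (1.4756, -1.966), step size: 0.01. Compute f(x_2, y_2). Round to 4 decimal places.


Gradient descent on f(x,y) = 2*x^2 + 1*y^2.
Starting point: (1.4756, -1.966), alpha = 0.01
Step 1: grad_x = 2*2*1.4756 = 5.9024, grad_y = 2*1*-1.966 = -3.932
  x_1 = 1.4756 - 0.01*5.9024 = 1.4166
  y_1 = -1.966 - 0.01*-3.932 = -1.9267
Step 2: grad_x = 2*2*1.4166 = 5.6663, grad_y = 2*1*-1.9267 = -3.8534
  x_2 = 1.4166 - 0.01*5.6663 = 1.3599
  y_2 = -1.9267 - 0.01*-3.8534 = -1.8881
f(1.3599, -1.8881) = 2*1.3599^2 + 1*(-1.8881)^2 = 7.2638


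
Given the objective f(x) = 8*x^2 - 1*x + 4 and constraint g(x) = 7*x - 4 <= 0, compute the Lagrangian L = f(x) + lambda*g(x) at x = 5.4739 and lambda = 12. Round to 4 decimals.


Step 1: Evaluate f(x).
f(5.4739) = 8*5.4739^2 - 1*5.4739 + 4 = 238.2347
Step 2: Evaluate g(x).
g(5.4739) = 7*5.4739 - 4 = 34.3173
Step 3: Compute Lagrangian.
L = 238.2347 + 12*34.3173 = 650.0423


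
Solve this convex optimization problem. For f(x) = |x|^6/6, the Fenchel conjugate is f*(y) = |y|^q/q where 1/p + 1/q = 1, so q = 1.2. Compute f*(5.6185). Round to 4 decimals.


The conjugate exponent q satisfies 1/p + 1/q = 1.
p = 6, so q = 6/(6 - 1) = 1.2
|y|^q = 5.6185^1.2 = 7.935
f*(5.6185) = 7.935 / 1.2 = 6.6125


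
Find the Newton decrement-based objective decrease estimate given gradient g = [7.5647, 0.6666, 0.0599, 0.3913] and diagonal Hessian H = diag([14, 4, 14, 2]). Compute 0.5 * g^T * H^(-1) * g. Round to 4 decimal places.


Step 1: H is diagonal, so H^(-1) * g = [0.5403, 0.1667, 0.0043, 0.1957].
Step 2: g^T H^(-1) g = sum_i g_i^2 / H_ii
  = (7.5647)^2/14 + (0.6666)^2/4 + (0.0599)^2/14 + (0.3913)^2/2
  = 4.0875 + 0.1111 + 0.0003 + 0.0766 = 4.2754
Step 3: Objective decrease = 0.5 * g^T H^(-1) g = 2.1377


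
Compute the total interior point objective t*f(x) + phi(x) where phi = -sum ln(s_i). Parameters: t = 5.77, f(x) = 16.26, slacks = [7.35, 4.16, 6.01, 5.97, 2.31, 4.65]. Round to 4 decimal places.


Step 1: Compute log-barrier.
ln values: [1.9947, 1.4255, 1.7934, 1.7867, 0.8372, 1.5369]
phi = -(1.9947 + 1.4255 + 1.7934 + 1.7867 + 0.8372 + 1.5369) = -9.3745
Step 2: Compute augmented objective.
t*f(x) = 5.77*16.26 = 93.8202
Total = 93.8202 - 9.3745 = 84.4457


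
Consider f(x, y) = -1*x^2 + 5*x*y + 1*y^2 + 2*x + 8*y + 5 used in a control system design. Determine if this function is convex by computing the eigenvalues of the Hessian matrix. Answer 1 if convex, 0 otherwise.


The Hessian of f(x,y) = -1*x^2 + 5*x*y + 1*y^2 + 2*x + 8*y + 5 is:
H = [[-2, 5], [5, 2]]
Trace = -2 + 2 = 0
Determinant = -2*2 - (5)^2 = -29
Discriminant = (0)^2 - 4*-29 = 116.0
Eigenvalues: lambda_1 = -5.3852, lambda_2 = 5.3852
The function is not convex.

0


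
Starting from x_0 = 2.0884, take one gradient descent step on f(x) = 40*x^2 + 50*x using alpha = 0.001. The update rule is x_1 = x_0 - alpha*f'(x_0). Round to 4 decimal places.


We compute the gradient at x_0 and apply the update.
f'(x) = 80*x + 50
f'(2.0884) = 80*2.0884 + 50 = 217.072
x_1 = 2.0884 - 0.001*217.072 = 1.8713


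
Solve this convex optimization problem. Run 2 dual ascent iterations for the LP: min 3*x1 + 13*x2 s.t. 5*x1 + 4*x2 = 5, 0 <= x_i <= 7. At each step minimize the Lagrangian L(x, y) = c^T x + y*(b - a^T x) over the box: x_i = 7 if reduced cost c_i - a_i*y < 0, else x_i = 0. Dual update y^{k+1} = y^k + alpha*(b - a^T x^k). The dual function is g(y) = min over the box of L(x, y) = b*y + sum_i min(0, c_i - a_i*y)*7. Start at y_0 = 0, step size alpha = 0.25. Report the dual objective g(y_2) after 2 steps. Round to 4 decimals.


Dual ascent for LP: min 3*x1 + 13*x2, 5*x1 + 4*x2 = 5, 0 <= x_i <= 7
Step 1: y^k = 0.0, reduced costs: (3.0, 13.0)
  x^k = (0.0, 0.0), subgradient = b - a^T x = 5.0
  y^{k+1} = 0.0 + 0.25*5.0 = 1.25
Step 2: y^k = 1.25, reduced costs: (-3.25, 8.0)
  x^k = (7.0, 0.0), subgradient = b - a^T x = -30.0
  y^{k+1} = 1.25 + 0.25*-30.0 = -6.25
Dual objective at y_2 = -6.25: reduced costs (34.25, 38.0), box minimizer x = (0.0, 0.0)
g(y_2) = b*y + (c1 - a1*y)*x1 + (c2 - a2*y)*x2 = 5*(-6.25) + 34.25*0.0 + 38.0*0.0 = -31.25 + 0.0 + 0.0 = -31.25


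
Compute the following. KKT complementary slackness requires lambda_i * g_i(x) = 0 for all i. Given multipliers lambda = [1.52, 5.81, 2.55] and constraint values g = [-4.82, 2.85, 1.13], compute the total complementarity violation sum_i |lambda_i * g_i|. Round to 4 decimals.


KKT complementary slackness check:
lambda_1 * g_1 = 1.52 * -4.82 = -7.3264
lambda_2 * g_2 = 5.81 * 2.85 = 16.5585
lambda_3 * g_3 = 2.55 * 1.13 = 2.8815
Total violation = 7.3264 + 16.5585 + 2.8815 = 26.7664


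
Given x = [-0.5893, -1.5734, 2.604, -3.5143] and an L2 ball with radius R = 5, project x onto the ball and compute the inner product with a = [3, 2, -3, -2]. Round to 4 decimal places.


Step 1: Compute ||x|| (intermediates to 6 decimals).
||x|| = sqrt((-0.5893)^2 + (-1.5734)^2 + 2.604^2 + (-3.5143)^2) = 4.685508
Step 2: Project.
Since ||x|| <= R, proj = x (no scaling needed).
proj(x) = [-0.5893, -1.5734, 2.604, -3.5143]
Step 3: Dot product.
a^T * proj(x) = 3*(-0.5893) + 2*(-1.5734) - 3*2.604 - 2*(-3.5143) = -5.6981


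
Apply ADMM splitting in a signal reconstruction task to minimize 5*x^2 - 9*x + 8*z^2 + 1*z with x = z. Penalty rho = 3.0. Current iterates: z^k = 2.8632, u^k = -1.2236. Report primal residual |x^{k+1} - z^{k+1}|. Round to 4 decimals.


ADMM iteration with rho = 3.0, z^k = 2.8632, u^k = -1.2236
Step 1: x-update.
Minimize 5*x^2 - 9*x + (3.0/2)*(x - 2.8632 - 1.2236)^2
FOC: (2*5 + 3.0)*x = 9 + 3.0*(2.8632 + 1.2236)
x^{k+1} = 1.6354
Step 2: z-update.
Minimize 8*z^2 + 1*z + (3.0/2)*(1.6354 - z - 1.2236)^2
FOC: (2*8 + 3.0)*z = -1 + 3.0*(1.6354 - 1.2236)
z^{k+1} = 0.0124
Step 3: u-update.
u^{k+1} = -1.2236 + 1.6354 - 0.0124 = 0.3994
Step 4: Primal residual = |1.6354 - 0.0124| = 1.623


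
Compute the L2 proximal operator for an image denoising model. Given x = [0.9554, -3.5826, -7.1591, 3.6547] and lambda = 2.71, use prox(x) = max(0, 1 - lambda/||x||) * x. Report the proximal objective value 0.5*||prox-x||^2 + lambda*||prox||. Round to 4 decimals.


Step 1: Compute ||x||.
||x|| = 8.852
Step 2: Compute scaling factor.
scale = max(0, 1 - 2.71/8.852) = 0.6939
Step 3: prox(x) = [0.6629, -2.4858, -4.9674, 2.5358]
||prox(x)|| = 6.142
Step 4: Proximal objective.
0.5*||prox-x||^2 = 3.6721
lambda*||prox|| = 16.6448
Total = 20.3168


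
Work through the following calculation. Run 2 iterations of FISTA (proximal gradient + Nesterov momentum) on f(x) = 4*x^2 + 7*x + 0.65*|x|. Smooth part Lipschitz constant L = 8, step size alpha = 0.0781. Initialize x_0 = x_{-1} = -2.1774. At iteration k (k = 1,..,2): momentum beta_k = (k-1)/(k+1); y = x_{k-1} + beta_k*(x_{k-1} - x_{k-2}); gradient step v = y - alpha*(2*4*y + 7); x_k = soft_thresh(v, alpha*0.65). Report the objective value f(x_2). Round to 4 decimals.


FISTA on f(x) = 4*x^2 + 7*x + 0.65*|x|
L = 8, alpha = 0.0781
Iteration 1: beta = 0.0, y = -2.1774 + 0.0*(-2.1774 + 2.1774) = -2.1774
  grad(y) = -10.4192, v = y - alpha*grad = -1.3637
  prox(v) = soft_thresh(-1.3637, 0.0508) = -1.3129
Iteration 2: beta = 0.3333, y = -1.3129 + 0.3333*(-1.3129 + 2.1774) = -1.0247
  grad(y) = -1.1978, v = y - alpha*grad = -0.9312
  prox(v) = soft_thresh(-0.9312, 0.0508) = -0.8804
f(x_2) = 4*(-0.8804)^2 + 7*(-0.8804) + 0.65*|-0.8804| = -2.4901


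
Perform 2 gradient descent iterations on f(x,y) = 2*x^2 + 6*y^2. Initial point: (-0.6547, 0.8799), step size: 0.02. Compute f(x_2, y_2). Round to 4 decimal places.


Gradient descent on f(x,y) = 2*x^2 + 6*y^2.
Starting point: (-0.6547, 0.8799), alpha = 0.02
Step 1: grad_x = 2*2*-0.6547 = -2.6188, grad_y = 2*6*0.8799 = 10.5588
  x_1 = -0.6547 - 0.02*-2.6188 = -0.6023
  y_1 = 0.8799 - 0.02*10.5588 = 0.6687
Step 2: grad_x = 2*2*-0.6023 = -2.4093, grad_y = 2*6*0.6687 = 8.0247
  x_2 = -0.6023 - 0.02*-2.4093 = -0.5541
  y_2 = 0.6687 - 0.02*8.0247 = 0.5082
f(-0.5541, 0.5082) = 2*(-0.5541)^2 + 6*0.5082^2 = 2.1639


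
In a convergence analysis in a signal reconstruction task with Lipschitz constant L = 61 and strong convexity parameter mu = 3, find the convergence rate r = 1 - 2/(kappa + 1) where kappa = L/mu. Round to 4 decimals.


Step 1: Compute the condition number.
kappa = L/mu = 61/3 = 20.3333
Step 2: Compute the convergence rate.
r = 1 - 2/(kappa + 1) = 1 - 2*mu/(L + mu) = (L - mu)/(L + mu) = 58/64 = 0.9063


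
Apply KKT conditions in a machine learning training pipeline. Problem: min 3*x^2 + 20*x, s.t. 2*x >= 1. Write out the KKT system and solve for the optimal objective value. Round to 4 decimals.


Step 1: Try lambda = 0 (constraint inactive).
x_unc = -20/(2*3) = -3.3333
Check: 2*-3.3333 = -6.6666 < 1 -- violated!
Step 2: Constraint must be active: 2*x = 1
x* = 1/2 = 0.5
lambda = (2*3*0.5 + 20)/2 = 11.5
Step 3: Compute optimal value.
f(x*) = 3*0.5^2 + 20*0.5 = 10.75


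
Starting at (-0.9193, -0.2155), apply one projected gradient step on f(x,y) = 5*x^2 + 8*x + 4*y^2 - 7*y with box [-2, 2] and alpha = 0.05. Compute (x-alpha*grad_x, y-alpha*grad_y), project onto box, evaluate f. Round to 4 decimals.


Step 1: Compute gradient at (-0.9193, -0.2155).
grad_x = 2*5*-0.9193 + 8 = -1.193
grad_y = 2*4*-0.2155 - 7 = -8.724
Step 2: Gradient step.
x_raw = -0.9193 - 0.05*-1.193 = -0.8597
y_raw = -0.2155 - 0.05*-8.724 = 0.2207
Step 3: Project onto [-2, 2].
x_proj = clip(-0.8597) = -0.8597
y_proj = clip(0.2207) = 0.2207
Step 4: Evaluate f.
f(-0.8597, 0.2207) = -4.5323


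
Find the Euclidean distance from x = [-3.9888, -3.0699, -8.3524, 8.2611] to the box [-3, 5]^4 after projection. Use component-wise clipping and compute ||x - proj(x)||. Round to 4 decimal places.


Project each component onto [-3, 5].
clip(-3.9888) = -3.0, clip(-3.0699) = -3.0, clip(-8.3524) = -3.0, clip(8.2611) = 5.0
Projection = [-3.0, -3.0, -3.0, 5.0]
Squared diffs: [0.9777, 0.0049, 28.6482, 10.6348]
Distance = sqrt(40.2656) = 6.3455


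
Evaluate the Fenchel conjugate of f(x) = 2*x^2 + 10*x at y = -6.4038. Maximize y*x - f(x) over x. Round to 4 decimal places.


f*(y) = sup_x {y*x - a*x^2 - b*x} = sup_x {(y-b)*x - a*x^2}
FOC: (y - b) - 2a*x = 0 => x* = (y - b)/(2a)
x* = (-6.4038 - 10)/(2*2) = -4.101
f*(-6.4038) = (y-b)^2/(4a) = (-6.4038 - 10)^2/(4*2)
= 269.0847/8 = 33.6356


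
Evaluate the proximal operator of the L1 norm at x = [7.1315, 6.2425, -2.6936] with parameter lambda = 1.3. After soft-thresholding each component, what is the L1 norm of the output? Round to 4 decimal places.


Soft-thresholding with lambda = 1.3:
prox(7.1315) = sign(7.1315)*max(|7.1315| - 1.3, 0) = 5.8315
prox(6.2425) = sign(6.2425)*max(|6.2425| - 1.3, 0) = 4.9425
prox(-2.6936) = sign(-2.6936)*max(|-2.6936| - 1.3, 0) = -1.3936
prox(x) = [5.8315, 4.9425, -1.3936]
||prox(x)||_1 = 5.8315 + 4.9425 + 1.3936 = 12.1676


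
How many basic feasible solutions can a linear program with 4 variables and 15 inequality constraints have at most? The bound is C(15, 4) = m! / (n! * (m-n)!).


Each vertex corresponds to some choice of n active constraints out of m, so the number of vertices is at most C(m, n) = m! / (n!(m-n)!).
m = 15, n = 4
Numerator: 15 * 14 * 13 * 12
Denominator: 4! = 24
C(15, 4) = 1365


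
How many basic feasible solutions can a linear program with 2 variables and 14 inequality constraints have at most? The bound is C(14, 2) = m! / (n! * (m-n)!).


Each vertex corresponds to some choice of n active constraints out of m, so the number of vertices is at most C(m, n) = m! / (n!(m-n)!).
m = 14, n = 2
Numerator: 14 * 13
Denominator: 2! = 2
C(14, 2) = 91


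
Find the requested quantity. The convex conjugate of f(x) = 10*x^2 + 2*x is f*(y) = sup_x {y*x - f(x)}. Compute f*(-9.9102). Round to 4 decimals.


f*(y) = sup_x {y*x - a*x^2 - b*x} = sup_x {(y-b)*x - a*x^2}
FOC: (y - b) - 2a*x = 0 => x* = (y - b)/(2a)
x* = (-9.9102 - 2)/(2*10) = -0.5955
f*(-9.9102) = (y-b)^2/(4a) = (-9.9102 - 2)^2/(4*10)
= 141.8529/40 = 3.5463


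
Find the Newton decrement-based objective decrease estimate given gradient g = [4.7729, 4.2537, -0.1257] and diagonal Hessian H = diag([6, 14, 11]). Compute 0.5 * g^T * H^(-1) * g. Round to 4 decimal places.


Step 1: H is diagonal, so H^(-1) * g = [0.7955, 0.3038, -0.0114].
Step 2: g^T H^(-1) g = sum_i g_i^2 / H_ii
  = (4.7729)^2/6 + (4.2537)^2/14 + (-0.1257)^2/11
  = 3.7968 + 1.2924 + 0.0014 = 5.0906
Step 3: Objective decrease = 0.5 * g^T H^(-1) g = 2.5453


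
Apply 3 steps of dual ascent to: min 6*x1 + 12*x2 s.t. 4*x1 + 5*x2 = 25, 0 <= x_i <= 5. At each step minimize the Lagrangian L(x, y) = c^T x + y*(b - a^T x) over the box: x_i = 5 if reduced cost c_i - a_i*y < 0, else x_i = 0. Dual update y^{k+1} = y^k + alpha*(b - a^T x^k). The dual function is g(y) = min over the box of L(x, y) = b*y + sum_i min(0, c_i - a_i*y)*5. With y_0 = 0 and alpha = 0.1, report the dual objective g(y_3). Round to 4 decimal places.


Dual ascent for LP: min 6*x1 + 12*x2, 4*x1 + 5*x2 = 25, 0 <= x_i <= 5
Step 1: y^k = 0.0, reduced costs: (6.0, 12.0)
  x^k = (0.0, 0.0), subgradient = b - a^T x = 25.0
  y^{k+1} = 0.0 + 0.1*25.0 = 2.5
Step 2: y^k = 2.5, reduced costs: (-4.0, -0.5)
  x^k = (5.0, 5.0), subgradient = b - a^T x = -20.0
  y^{k+1} = 2.5 + 0.1*-20.0 = 0.5
Step 3: y^k = 0.5, reduced costs: (4.0, 9.5)
  x^k = (0.0, 0.0), subgradient = b - a^T x = 25.0
  y^{k+1} = 0.5 + 0.1*25.0 = 3.0
Dual objective at y_3 = 3.0: reduced costs (-6.0, -3.0), box minimizer x = (5.0, 5.0)
g(y_3) = b*y + (c1 - a1*y)*x1 + (c2 - a2*y)*x2 = 25*3.0 + (-6.0)*5.0 + (-3.0)*5.0 = 75.0 - 30.0 - 15.0 = 30.0


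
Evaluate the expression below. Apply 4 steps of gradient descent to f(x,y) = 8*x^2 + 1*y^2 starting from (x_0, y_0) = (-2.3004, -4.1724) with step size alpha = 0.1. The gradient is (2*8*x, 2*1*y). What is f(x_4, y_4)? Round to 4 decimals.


Gradient descent on f(x,y) = 8*x^2 + 1*y^2.
Starting point: (-2.3004, -4.1724), alpha = 0.1
Step 1: grad_x = 2*8*-2.3004 = -36.8064, grad_y = 2*1*-4.1724 = -8.3448
  x_1 = -2.3004 - 0.1*-36.8064 = 1.3802
  y_1 = -4.1724 - 0.1*-8.3448 = -3.3379
Step 2: grad_x = 2*8*1.3802 = 22.0838, grad_y = 2*1*-3.3379 = -6.6758
  x_2 = 1.3802 - 0.1*22.0838 = -0.8281
  y_2 = -3.3379 - 0.1*-6.6758 = -2.6703
Step 3: grad_x = 2*8*-0.8281 = -13.2503, grad_y = 2*1*-2.6703 = -5.3407
  x_3 = -0.8281 - 0.1*-13.2503 = 0.4969
  y_3 = -2.6703 - 0.1*-5.3407 = -2.1363
Step 4: grad_x = 2*8*0.4969 = 7.9502, grad_y = 2*1*-2.1363 = -4.2725
  x_4 = 0.4969 - 0.1*7.9502 = -0.2981
  y_4 = -2.1363 - 0.1*-4.2725 = -1.709
f(-0.2981, -1.709) = 8*(-0.2981)^2 + 1*(-1.709)^2 = 3.6318


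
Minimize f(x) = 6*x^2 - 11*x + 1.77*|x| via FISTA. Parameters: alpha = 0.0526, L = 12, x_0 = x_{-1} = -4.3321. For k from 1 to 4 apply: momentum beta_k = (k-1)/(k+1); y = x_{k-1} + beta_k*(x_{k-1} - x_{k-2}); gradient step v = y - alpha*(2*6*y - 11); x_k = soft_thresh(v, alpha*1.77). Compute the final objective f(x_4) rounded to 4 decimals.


FISTA on f(x) = 6*x^2 - 11*x + 1.77*|x|
L = 12, alpha = 0.0526
Iteration 1: beta = 0.0, y = -4.3321 + 0.0*(-4.3321 + 4.3321) = -4.3321
  grad(y) = -62.9852, v = y - alpha*grad = -1.0191
  prox(v) = soft_thresh(-1.0191, 0.0931) = -0.926
Iteration 2: beta = 0.3333, y = -0.926 + 0.3333*(-0.926 + 4.3321) = 0.2094
  grad(y) = -8.4872, v = y - alpha*grad = 0.6558
  prox(v) = soft_thresh(0.6558, 0.0931) = 0.5627
Iteration 3: beta = 0.5, y = 0.5627 + 0.5*(0.5627 + 0.926) = 1.3071
  grad(y) = 4.6849, v = y - alpha*grad = 1.0606
  prox(v) = soft_thresh(1.0606, 0.0931) = 0.9675
Iteration 4: beta = 0.6, y = 0.9675 + 0.6*(0.9675 - 0.5627) = 1.2104
  grad(y) = 3.5253, v = y - alpha*grad = 1.025
  prox(v) = soft_thresh(1.025, 0.0931) = 0.9319
f(x_4) = 6*0.9319^2 - 11*0.9319 + 1.77*|0.9319| = -3.3908


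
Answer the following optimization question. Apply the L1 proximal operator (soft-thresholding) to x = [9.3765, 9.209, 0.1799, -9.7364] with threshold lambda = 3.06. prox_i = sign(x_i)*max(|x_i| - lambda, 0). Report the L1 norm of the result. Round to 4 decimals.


Soft-thresholding with lambda = 3.06:
prox(9.3765) = sign(9.3765)*max(|9.3765| - 3.06, 0) = 6.3165
prox(9.209) = sign(9.209)*max(|9.209| - 3.06, 0) = 6.149
prox(0.1799) = sign(0.1799)*max(|0.1799| - 3.06, 0) = 0.0
prox(-9.7364) = sign(-9.7364)*max(|-9.7364| - 3.06, 0) = -6.6764
prox(x) = [6.3165, 6.149, 0.0, -6.6764]
||prox(x)||_1 = 6.3165 + 6.149 + 0.0 + 6.6764 = 19.1419


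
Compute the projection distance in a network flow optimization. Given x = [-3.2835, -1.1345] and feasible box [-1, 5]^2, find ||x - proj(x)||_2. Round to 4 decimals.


Project each component onto [-1, 5].
clip(-3.2835) = -1.0, clip(-1.1345) = -1.0
Projection = [-1.0, -1.0]
Squared diffs: [5.2144, 0.0181]
Distance = sqrt(5.2325) = 2.2875


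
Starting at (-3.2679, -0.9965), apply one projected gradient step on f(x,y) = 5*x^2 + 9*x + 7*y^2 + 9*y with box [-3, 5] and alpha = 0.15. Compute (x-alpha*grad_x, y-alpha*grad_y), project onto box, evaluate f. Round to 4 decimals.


Step 1: Compute gradient at (-3.2679, -0.9965).
grad_x = 2*5*-3.2679 + 9 = -23.679
grad_y = 2*7*-0.9965 + 9 = -4.951
Step 2: Gradient step.
x_raw = -3.2679 - 0.15*-23.679 = 0.284
y_raw = -0.9965 - 0.15*-4.951 = -0.2539
Step 3: Project onto [-3, 5].
x_proj = clip(0.284) = 0.284
y_proj = clip(-0.2539) = -0.2539
Step 4: Evaluate f.
f(0.284, -0.2539) = 1.1251


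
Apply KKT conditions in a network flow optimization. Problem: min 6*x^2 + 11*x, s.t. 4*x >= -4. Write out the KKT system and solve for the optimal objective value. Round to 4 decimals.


Step 1: Try lambda = 0 (constraint inactive).
Stationarity: 2*6*x + 11 = 0
x* = -11/(2*6) = -11/12 = -0.9167 (rounded; the exact value -11/12 is used below)
Check constraint: 4*-0.9167 = -3.6668 >= -4 -- satisfied.
Step 2: Compute optimal value.
f(x*) = 6*(-11/12)^2 + 11*(-11/12) = -5.0417


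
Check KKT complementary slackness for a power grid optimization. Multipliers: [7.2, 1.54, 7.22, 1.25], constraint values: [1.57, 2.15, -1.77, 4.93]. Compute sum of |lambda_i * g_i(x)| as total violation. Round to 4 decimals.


KKT complementary slackness check:
lambda_1 * g_1 = 7.2 * 1.57 = 11.304
lambda_2 * g_2 = 1.54 * 2.15 = 3.311
lambda_3 * g_3 = 7.22 * -1.77 = -12.7794
lambda_4 * g_4 = 1.25 * 4.93 = 6.1625
Total violation = 11.304 + 3.311 + 12.7794 + 6.1625 = 33.5569


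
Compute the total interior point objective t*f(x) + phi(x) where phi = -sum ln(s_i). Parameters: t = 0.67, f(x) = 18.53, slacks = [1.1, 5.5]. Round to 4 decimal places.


Step 1: Compute log-barrier.
ln values: [0.0953, 1.7047]
phi = -(0.0953 + 1.7047) = -1.8001
Step 2: Compute augmented objective.
t*f(x) = 0.67*18.53 = 12.4151
Total = 12.4151 - 1.8001 = 10.615


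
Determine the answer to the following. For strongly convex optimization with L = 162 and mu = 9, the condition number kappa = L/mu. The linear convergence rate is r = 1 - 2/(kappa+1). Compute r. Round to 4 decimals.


Step 1: Compute the condition number.
kappa = L/mu = 162/9 = 18.0
Step 2: Compute the convergence rate.
r = 1 - 2/(kappa + 1) = 1 - 2*mu/(L + mu) = (L - mu)/(L + mu) = 153/171 = 0.8947


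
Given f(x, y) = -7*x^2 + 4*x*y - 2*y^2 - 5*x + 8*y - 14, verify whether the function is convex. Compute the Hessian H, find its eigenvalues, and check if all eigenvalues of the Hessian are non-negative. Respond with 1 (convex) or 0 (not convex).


The Hessian of f(x,y) = -7*x^2 + 4*x*y - 2*y^2 - 5*x + 8*y - 14 is:
H = [[-14, 4], [4, -4]]
Trace = -14 - 4 = -18
Determinant = -14*-4 - (4)^2 = 40
Discriminant = (-18)^2 - 4*40 = 164.0
Eigenvalues: lambda_1 = -15.4031, lambda_2 = -2.5969
The function is not convex.

0


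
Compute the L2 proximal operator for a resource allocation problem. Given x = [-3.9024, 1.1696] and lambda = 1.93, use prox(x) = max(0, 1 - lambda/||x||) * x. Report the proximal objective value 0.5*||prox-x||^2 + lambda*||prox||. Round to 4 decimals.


Step 1: Compute ||x||.
||x|| = 4.0739
Step 2: Compute scaling factor.
scale = max(0, 1 - 1.93/4.0739) = 0.5263
Step 3: prox(x) = [-2.0536, 0.6155]
||prox(x)|| = 2.1439
Step 4: Proximal objective.
0.5*||prox-x||^2 = 1.8625
lambda*||prox|| = 4.1377
Total = 6.0002


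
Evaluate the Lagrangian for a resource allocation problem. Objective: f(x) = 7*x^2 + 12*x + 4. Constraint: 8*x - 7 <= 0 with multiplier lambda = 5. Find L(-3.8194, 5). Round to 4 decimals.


Step 1: Evaluate f(x).
f(-3.8194) = 7*(-3.8194)^2 + 12*(-3.8194) + 4 = 60.2819
Step 2: Evaluate g(x).
g(-3.8194) = 8*-3.8194 - 7 = -37.5552
Step 3: Compute Lagrangian.
L = 60.2819 + 5*-37.5552 = -127.4941


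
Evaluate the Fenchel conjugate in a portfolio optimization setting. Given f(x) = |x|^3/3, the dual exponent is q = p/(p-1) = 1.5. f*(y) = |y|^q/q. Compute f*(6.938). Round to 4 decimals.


The conjugate exponent q satisfies 1/p + 1/q = 1.
p = 3, so q = 3/(3 - 1) = 1.5
|y|^q = 6.938^1.5 = 18.2747
f*(6.938) = 18.2747 / 1.5 = 12.1832


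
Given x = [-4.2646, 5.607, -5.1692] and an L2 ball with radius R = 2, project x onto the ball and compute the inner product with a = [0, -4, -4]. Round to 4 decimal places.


Step 1: Compute ||x|| (intermediates to 6 decimals).
||x|| = sqrt((-4.2646)^2 + 5.607^2 + (-5.1692)^2) = 8.737614
Step 2: Project.
Since ||x|| > R, scale = R/||x|| = 2/8.737614 = 0.228895, proj(x) = scale * x
proj(x) = [-0.976146, 1.283414, -1.183204]
Step 3: Dot product.
a^T * proj(x) = 0*(-0.976146) - 4*1.283414 - 4*(-1.183204) = -0.4008


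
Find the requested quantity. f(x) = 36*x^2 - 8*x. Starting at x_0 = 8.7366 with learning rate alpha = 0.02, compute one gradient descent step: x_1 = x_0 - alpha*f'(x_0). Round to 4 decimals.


We compute the gradient at x_0 and apply the update.
f'(x) = 72*x - 8
f'(8.7366) = 72*8.7366 - 8 = 621.0352
x_1 = 8.7366 - 0.02*621.0352 = -3.6841


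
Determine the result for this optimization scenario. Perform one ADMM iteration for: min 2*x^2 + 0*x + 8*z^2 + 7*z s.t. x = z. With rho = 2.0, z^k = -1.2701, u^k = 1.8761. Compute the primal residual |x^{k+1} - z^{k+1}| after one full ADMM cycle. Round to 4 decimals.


ADMM iteration with rho = 2.0, z^k = -1.2701, u^k = 1.8761
Step 1: x-update.
Minimize 2*x^2 + 0*x + (2.0/2)*(x + 1.2701 + 1.8761)^2
FOC: (2*2 + 2.0)*x = 0 + 2.0*(-1.2701 - 1.8761)
x^{k+1} = -1.0487
Step 2: z-update.
Minimize 8*z^2 + 7*z + (2.0/2)*(-1.0487 - z + 1.8761)^2
FOC: (2*8 + 2.0)*z = -7 + 2.0*(-1.0487 + 1.8761)
z^{k+1} = -0.297
Step 3: u-update.
u^{k+1} = 1.8761 - 1.0487 + 0.297 = 1.1243
Step 4: Primal residual = |-1.0487 + 0.297| = 0.7518


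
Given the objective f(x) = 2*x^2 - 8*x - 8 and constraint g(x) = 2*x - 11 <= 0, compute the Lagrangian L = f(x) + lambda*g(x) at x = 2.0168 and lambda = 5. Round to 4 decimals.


Step 1: Evaluate f(x).
f(2.0168) = 2*2.0168^2 - 8*2.0168 - 8 = -15.9994
Step 2: Evaluate g(x).
g(2.0168) = 2*2.0168 - 11 = -6.9664
Step 3: Compute Lagrangian.
L = -15.9994 + 5*-6.9664 = -50.8314


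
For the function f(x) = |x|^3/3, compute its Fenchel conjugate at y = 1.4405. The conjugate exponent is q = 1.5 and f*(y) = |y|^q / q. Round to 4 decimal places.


The conjugate exponent q satisfies 1/p + 1/q = 1.
p = 3, so q = 3/(3 - 1) = 1.5
|y|^q = 1.4405^1.5 = 1.7289
f*(1.4405) = 1.7289 / 1.5 = 1.1526


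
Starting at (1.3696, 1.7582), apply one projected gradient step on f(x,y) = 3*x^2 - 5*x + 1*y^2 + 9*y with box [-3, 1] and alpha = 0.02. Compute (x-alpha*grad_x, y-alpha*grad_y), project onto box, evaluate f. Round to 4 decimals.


Step 1: Compute gradient at (1.3696, 1.7582).
grad_x = 2*3*1.3696 - 5 = 3.2176
grad_y = 2*1*1.7582 + 9 = 12.5164
Step 2: Gradient step.
x_raw = 1.3696 - 0.02*3.2176 = 1.3052
y_raw = 1.7582 - 0.02*12.5164 = 1.5079
Step 3: Project onto [-3, 1].
x_proj = clip(1.3052) = 1.0
y_proj = clip(1.5079) = 1.0
Step 4: Evaluate f.
f(1.0, 1.0) = 8.0


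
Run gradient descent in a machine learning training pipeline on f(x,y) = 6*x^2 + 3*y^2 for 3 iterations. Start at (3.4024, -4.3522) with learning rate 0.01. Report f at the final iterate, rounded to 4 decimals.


Gradient descent on f(x,y) = 6*x^2 + 3*y^2.
Starting point: (3.4024, -4.3522), alpha = 0.01
Step 1: grad_x = 2*6*3.4024 = 40.8288, grad_y = 2*3*-4.3522 = -26.1132
  x_1 = 3.4024 - 0.01*40.8288 = 2.9941
  y_1 = -4.3522 - 0.01*-26.1132 = -4.0911
Step 2: grad_x = 2*6*2.9941 = 35.9293, grad_y = 2*3*-4.0911 = -24.5464
  x_2 = 2.9941 - 0.01*35.9293 = 2.6348
  y_2 = -4.0911 - 0.01*-24.5464 = -3.8456
Step 3: grad_x = 2*6*2.6348 = 31.6178, grad_y = 2*3*-3.8456 = -23.0736
  x_3 = 2.6348 - 0.01*31.6178 = 2.3186
  y_3 = -3.8456 - 0.01*-23.0736 = -3.6149
f(2.3186, -3.6149) = 6*2.3186^2 + 3*(-3.6149)^2 = 71.4584


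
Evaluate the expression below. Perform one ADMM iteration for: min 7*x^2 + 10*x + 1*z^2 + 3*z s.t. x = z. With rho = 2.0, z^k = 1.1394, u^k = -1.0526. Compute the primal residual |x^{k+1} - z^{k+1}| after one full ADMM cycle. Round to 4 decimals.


ADMM iteration with rho = 2.0, z^k = 1.1394, u^k = -1.0526
Step 1: x-update.
Minimize 7*x^2 + 10*x + (2.0/2)*(x - 1.1394 - 1.0526)^2
FOC: (2*7 + 2.0)*x = -10 + 2.0*(1.1394 + 1.0526)
x^{k+1} = -0.351
Step 2: z-update.
Minimize 1*z^2 + 3*z + (2.0/2)*(-0.351 - z - 1.0526)^2
FOC: (2*1 + 2.0)*z = -3 + 2.0*(-0.351 - 1.0526)
z^{k+1} = -1.4518
Step 3: u-update.
u^{k+1} = -1.0526 - 0.351 + 1.4518 = 0.0482
Step 4: Primal residual = |-0.351 + 1.4518| = 1.1008


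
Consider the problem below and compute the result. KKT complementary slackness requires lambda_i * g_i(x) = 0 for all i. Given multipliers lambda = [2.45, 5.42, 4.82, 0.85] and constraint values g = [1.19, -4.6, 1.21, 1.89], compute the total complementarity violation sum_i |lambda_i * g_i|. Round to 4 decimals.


KKT complementary slackness check:
lambda_1 * g_1 = 2.45 * 1.19 = 2.9155
lambda_2 * g_2 = 5.42 * -4.6 = -24.932
lambda_3 * g_3 = 4.82 * 1.21 = 5.8322
lambda_4 * g_4 = 0.85 * 1.89 = 1.6065
Total violation = 2.9155 + 24.932 + 5.8322 + 1.6065 = 35.2862


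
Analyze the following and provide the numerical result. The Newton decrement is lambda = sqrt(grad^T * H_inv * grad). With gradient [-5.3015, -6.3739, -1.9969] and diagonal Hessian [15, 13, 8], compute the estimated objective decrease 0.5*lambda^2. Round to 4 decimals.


Step 1: H is diagonal, so H^(-1) * g = [-0.3534, -0.4903, -0.2496].
Step 2: g^T H^(-1) g = sum_i g_i^2 / H_ii
  = (-5.3015)^2/15 + (-6.3739)^2/13 + (-1.9969)^2/8
  = 1.8737 + 3.1251 + 0.4985 = 5.4973
Step 3: Objective decrease = 0.5 * g^T H^(-1) g = 2.7487


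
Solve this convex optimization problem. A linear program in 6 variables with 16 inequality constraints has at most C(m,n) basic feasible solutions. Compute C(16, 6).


Each vertex corresponds to some choice of n active constraints out of m, so the number of vertices is at most C(m, n) = m! / (n!(m-n)!).
m = 16, n = 6
Numerator: 16 * 15 * 14 * 13 * 12 * 11
Denominator: 6! = 720
C(16, 6) = 8008


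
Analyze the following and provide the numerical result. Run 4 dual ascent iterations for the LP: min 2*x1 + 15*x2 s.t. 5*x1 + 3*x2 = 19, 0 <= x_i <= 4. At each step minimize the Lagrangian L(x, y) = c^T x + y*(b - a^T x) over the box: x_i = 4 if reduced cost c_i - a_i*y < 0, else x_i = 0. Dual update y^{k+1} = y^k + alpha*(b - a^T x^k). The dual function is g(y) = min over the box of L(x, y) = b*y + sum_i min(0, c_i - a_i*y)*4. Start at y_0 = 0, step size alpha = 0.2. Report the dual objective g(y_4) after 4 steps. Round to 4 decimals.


Dual ascent for LP: min 2*x1 + 15*x2, 5*x1 + 3*x2 = 19, 0 <= x_i <= 4
Step 1: y^k = 0.0, reduced costs: (2.0, 15.0)
  x^k = (0.0, 0.0), subgradient = b - a^T x = 19.0
  y^{k+1} = 0.0 + 0.2*19.0 = 3.8
Step 2: y^k = 3.8, reduced costs: (-17.0, 3.6)
  x^k = (4.0, 0.0), subgradient = b - a^T x = -1.0
  y^{k+1} = 3.8 + 0.2*-1.0 = 3.6
Step 3: y^k = 3.6, reduced costs: (-16.0, 4.2)
  x^k = (4.0, 0.0), subgradient = b - a^T x = -1.0
  y^{k+1} = 3.6 + 0.2*-1.0 = 3.4
Step 4: y^k = 3.4, reduced costs: (-15.0, 4.8)
  x^k = (4.0, 0.0), subgradient = b - a^T x = -1.0
  y^{k+1} = 3.4 + 0.2*-1.0 = 3.2
Dual objective at y_4 = 3.2: reduced costs (-14.0, 5.4), box minimizer x = (4.0, 0.0)
g(y_4) = b*y + (c1 - a1*y)*x1 + (c2 - a2*y)*x2 = 19*3.2 + (-14.0)*4.0 + 5.4*0.0 = 60.8 - 56.0 + 0.0 = 4.8


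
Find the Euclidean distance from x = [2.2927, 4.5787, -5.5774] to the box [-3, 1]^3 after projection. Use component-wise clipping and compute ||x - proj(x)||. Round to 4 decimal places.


Project each component onto [-3, 1].
clip(2.2927) = 1.0, clip(4.5787) = 1.0, clip(-5.5774) = -3.0
Projection = [1.0, 1.0, -3.0]
Squared diffs: [1.6711, 12.8071, 6.643]
Distance = sqrt(21.1212) = 4.5958


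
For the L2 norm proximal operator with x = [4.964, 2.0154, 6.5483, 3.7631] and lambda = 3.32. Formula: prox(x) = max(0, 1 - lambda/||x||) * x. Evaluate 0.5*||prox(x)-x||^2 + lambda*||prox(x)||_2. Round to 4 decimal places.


Step 1: Compute ||x||.
||x|| = 9.2598
Step 2: Compute scaling factor.
scale = max(0, 1 - 3.32/9.2598) = 0.6415
Step 3: prox(x) = [3.1842, 1.2928, 4.2005, 2.4139]
||prox(x)|| = 5.9398
Step 4: Proximal objective.
0.5*||prox-x||^2 = 5.5112
lambda*||prox|| = 19.7201
Total = 25.2314


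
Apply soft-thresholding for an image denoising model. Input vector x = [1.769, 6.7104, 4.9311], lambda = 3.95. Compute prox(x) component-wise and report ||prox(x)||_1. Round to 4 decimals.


Soft-thresholding with lambda = 3.95:
prox(1.769) = sign(1.769)*max(|1.769| - 3.95, 0) = 0.0
prox(6.7104) = sign(6.7104)*max(|6.7104| - 3.95, 0) = 2.7604
prox(4.9311) = sign(4.9311)*max(|4.9311| - 3.95, 0) = 0.9811
prox(x) = [0.0, 2.7604, 0.9811]
||prox(x)||_1 = 0.0 + 2.7604 + 0.9811 = 3.7415


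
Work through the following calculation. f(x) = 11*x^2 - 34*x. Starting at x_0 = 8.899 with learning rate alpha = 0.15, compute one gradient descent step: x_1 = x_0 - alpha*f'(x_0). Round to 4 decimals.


We compute the gradient at x_0 and apply the update.
f'(x) = 22*x - 34
f'(8.899) = 22*8.899 - 34 = 161.778
x_1 = 8.899 - 0.15*161.778 = -15.3677


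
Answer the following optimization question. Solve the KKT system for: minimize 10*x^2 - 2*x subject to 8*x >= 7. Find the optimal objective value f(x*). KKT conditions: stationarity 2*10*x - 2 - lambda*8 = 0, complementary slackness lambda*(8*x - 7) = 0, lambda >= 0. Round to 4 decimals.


Step 1: Try lambda = 0 (constraint inactive).
x_unc = 2/(2*10) = 0.1
Check: 8*0.1 = 0.8 < 7 -- violated!
Step 2: Constraint must be active: 8*x = 7
x* = 7/8 = 0.875
lambda = (2*10*0.875 - 2)/8 = 1.9375
Step 3: Compute optimal value.
f(x*) = 10*0.875^2 - 2*0.875 = 5.9063


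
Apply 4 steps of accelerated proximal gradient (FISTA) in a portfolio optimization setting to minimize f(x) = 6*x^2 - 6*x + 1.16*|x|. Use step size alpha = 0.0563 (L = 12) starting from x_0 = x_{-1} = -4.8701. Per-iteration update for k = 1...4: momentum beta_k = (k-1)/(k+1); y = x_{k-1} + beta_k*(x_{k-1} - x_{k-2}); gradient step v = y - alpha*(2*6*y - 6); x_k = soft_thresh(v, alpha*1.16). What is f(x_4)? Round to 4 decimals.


FISTA on f(x) = 6*x^2 - 6*x + 1.16*|x|
L = 12, alpha = 0.0563
Iteration 1: beta = 0.0, y = -4.8701 + 0.0*(-4.8701 + 4.8701) = -4.8701
  grad(y) = -64.4412, v = y - alpha*grad = -1.2421
  prox(v) = soft_thresh(-1.2421, 0.0653) = -1.1768
Iteration 2: beta = 0.3333, y = -1.1768 + 0.3333*(-1.1768 + 4.8701) = 0.0544
  grad(y) = -5.3476, v = y - alpha*grad = 0.3554
  prox(v) = soft_thresh(0.3554, 0.0653) = 0.2901
Iteration 3: beta = 0.5, y = 0.2901 + 0.5*(0.2901 + 1.1768) = 1.0236
  grad(y) = 6.2828, v = y - alpha*grad = 0.6698
  prox(v) = soft_thresh(0.6698, 0.0653) = 0.6045
Iteration 4: beta = 0.6, y = 0.6045 + 0.6*(0.6045 - 0.2901) = 0.7932
  grad(y) = 3.5182, v = y - alpha*grad = 0.5951
  prox(v) = soft_thresh(0.5951, 0.0653) = 0.5298
f(x_4) = 6*0.5298^2 - 6*0.5298 + 1.16*|0.5298| = -0.8801


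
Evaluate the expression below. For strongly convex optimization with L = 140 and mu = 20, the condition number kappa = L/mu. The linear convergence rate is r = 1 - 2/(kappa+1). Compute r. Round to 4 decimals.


Step 1: Compute the condition number.
kappa = L/mu = 140/20 = 7.0
Step 2: Compute the convergence rate.
r = 1 - 2/(kappa + 1) = 1 - 2*mu/(L + mu) = (L - mu)/(L + mu) = 120/160 = 0.75


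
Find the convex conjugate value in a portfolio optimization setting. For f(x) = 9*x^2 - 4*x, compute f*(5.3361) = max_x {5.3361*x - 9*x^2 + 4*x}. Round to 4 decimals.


f*(y) = sup_x {y*x - a*x^2 - b*x} = sup_x {(y-b)*x - a*x^2}
FOC: (y - b) - 2a*x = 0 => x* = (y - b)/(2a)
x* = (5.3361 + 4)/(2*9) = 0.5187
f*(5.3361) = (y-b)^2/(4a) = (5.3361 + 4)^2/(4*9)
= 87.1628/36 = 2.4212
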